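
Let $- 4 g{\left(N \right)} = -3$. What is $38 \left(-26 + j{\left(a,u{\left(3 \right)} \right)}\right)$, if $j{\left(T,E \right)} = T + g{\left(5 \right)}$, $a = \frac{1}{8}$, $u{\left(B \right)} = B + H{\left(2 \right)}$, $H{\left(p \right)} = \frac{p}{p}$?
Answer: $- \frac{3819}{4} \approx -954.75$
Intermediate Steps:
$H{\left(p \right)} = 1$
$g{\left(N \right)} = \frac{3}{4}$ ($g{\left(N \right)} = \left(- \frac{1}{4}\right) \left(-3\right) = \frac{3}{4}$)
$u{\left(B \right)} = 1 + B$ ($u{\left(B \right)} = B + 1 = 1 + B$)
$a = \frac{1}{8} \approx 0.125$
$j{\left(T,E \right)} = \frac{3}{4} + T$ ($j{\left(T,E \right)} = T + \frac{3}{4} = \frac{3}{4} + T$)
$38 \left(-26 + j{\left(a,u{\left(3 \right)} \right)}\right) = 38 \left(-26 + \left(\frac{3}{4} + \frac{1}{8}\right)\right) = 38 \left(-26 + \frac{7}{8}\right) = 38 \left(- \frac{201}{8}\right) = - \frac{3819}{4}$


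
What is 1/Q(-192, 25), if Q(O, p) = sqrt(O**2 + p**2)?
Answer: sqrt(37489)/37489 ≈ 0.0051647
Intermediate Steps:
1/Q(-192, 25) = 1/(sqrt((-192)**2 + 25**2)) = 1/(sqrt(36864 + 625)) = 1/(sqrt(37489)) = sqrt(37489)/37489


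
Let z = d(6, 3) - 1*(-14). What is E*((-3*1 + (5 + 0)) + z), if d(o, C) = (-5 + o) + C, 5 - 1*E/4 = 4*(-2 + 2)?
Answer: 400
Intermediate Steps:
E = 20 (E = 20 - 16*(-2 + 2) = 20 - 16*0 = 20 - 4*0 = 20 + 0 = 20)
d(o, C) = -5 + C + o
z = 18 (z = (-5 + 3 + 6) - 1*(-14) = 4 + 14 = 18)
E*((-3*1 + (5 + 0)) + z) = 20*((-3*1 + (5 + 0)) + 18) = 20*((-3 + 5) + 18) = 20*(2 + 18) = 20*20 = 400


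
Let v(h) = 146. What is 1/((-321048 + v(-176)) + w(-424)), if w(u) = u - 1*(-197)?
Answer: -1/321129 ≈ -3.1140e-6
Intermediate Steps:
w(u) = 197 + u (w(u) = u + 197 = 197 + u)
1/((-321048 + v(-176)) + w(-424)) = 1/((-321048 + 146) + (197 - 424)) = 1/(-320902 - 227) = 1/(-321129) = -1/321129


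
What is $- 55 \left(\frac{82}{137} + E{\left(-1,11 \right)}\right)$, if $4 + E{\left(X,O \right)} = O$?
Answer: $- \frac{57255}{137} \approx -417.92$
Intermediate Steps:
$E{\left(X,O \right)} = -4 + O$
$- 55 \left(\frac{82}{137} + E{\left(-1,11 \right)}\right) = - 55 \left(\frac{82}{137} + \left(-4 + 11\right)\right) = - 55 \left(82 \cdot \frac{1}{137} + 7\right) = - 55 \left(\frac{82}{137} + 7\right) = \left(-55\right) \frac{1041}{137} = - \frac{57255}{137}$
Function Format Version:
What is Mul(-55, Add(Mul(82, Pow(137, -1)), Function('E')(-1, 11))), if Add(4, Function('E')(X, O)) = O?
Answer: Rational(-57255, 137) ≈ -417.92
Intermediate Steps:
Function('E')(X, O) = Add(-4, O)
Mul(-55, Add(Mul(82, Pow(137, -1)), Function('E')(-1, 11))) = Mul(-55, Add(Mul(82, Pow(137, -1)), Add(-4, 11))) = Mul(-55, Add(Mul(82, Rational(1, 137)), 7)) = Mul(-55, Add(Rational(82, 137), 7)) = Mul(-55, Rational(1041, 137)) = Rational(-57255, 137)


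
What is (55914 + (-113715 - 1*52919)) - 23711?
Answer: -134431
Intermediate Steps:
(55914 + (-113715 - 1*52919)) - 23711 = (55914 + (-113715 - 52919)) - 23711 = (55914 - 166634) - 23711 = -110720 - 23711 = -134431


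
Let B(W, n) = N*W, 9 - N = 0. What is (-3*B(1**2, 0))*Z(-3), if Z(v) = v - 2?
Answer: 135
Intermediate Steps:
N = 9 (N = 9 - 1*0 = 9 + 0 = 9)
B(W, n) = 9*W
Z(v) = -2 + v
(-3*B(1**2, 0))*Z(-3) = (-27*1**2)*(-2 - 3) = -27*(-5) = 135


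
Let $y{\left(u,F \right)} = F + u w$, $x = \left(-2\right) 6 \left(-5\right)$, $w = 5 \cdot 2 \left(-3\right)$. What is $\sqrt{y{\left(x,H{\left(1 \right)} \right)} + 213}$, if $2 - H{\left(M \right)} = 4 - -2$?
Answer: $i \sqrt{1591} \approx 39.887 i$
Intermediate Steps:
$w = -30$ ($w = 10 \left(-3\right) = -30$)
$H{\left(M \right)} = -4$ ($H{\left(M \right)} = 2 - \left(4 - -2\right) = 2 - \left(4 + 2\right) = 2 - 6 = -4$)
$x = 60$ ($x = \left(-12\right) \left(-5\right) = 60$)
$y{\left(u,F \right)} = F - 30 u$ ($y{\left(u,F \right)} = F + u \left(-30\right) = F - 30 u$)
$\sqrt{y{\left(x,H{\left(1 \right)} \right)} + 213} = \sqrt{\left(-4 - 1800\right) + 213} = \sqrt{-1804 + 213} = \sqrt{-1591} = i \sqrt{1591}$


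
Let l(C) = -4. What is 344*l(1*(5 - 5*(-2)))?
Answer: -1376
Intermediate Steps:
344*l(1*(5 - 5*(-2))) = 344*(-4) = -1376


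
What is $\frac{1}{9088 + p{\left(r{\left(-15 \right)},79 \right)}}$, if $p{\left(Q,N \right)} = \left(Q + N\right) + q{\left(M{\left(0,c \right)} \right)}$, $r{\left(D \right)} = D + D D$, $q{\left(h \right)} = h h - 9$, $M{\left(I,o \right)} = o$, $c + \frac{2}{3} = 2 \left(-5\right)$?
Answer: $\frac{9}{85336} \approx 0.00010547$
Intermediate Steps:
$c = - \frac{32}{3}$ ($c = - \frac{2}{3} + 2 \left(-5\right) = - \frac{2}{3} - 10 = - \frac{32}{3} \approx -10.667$)
$q{\left(h \right)} = -9 + h^{2}$ ($q{\left(h \right)} = h^{2} - 9 = -9 + h^{2}$)
$r{\left(D \right)} = D + D^{2}$
$p{\left(Q,N \right)} = \frac{943}{9} + N + Q$ ($p{\left(Q,N \right)} = \left(Q + N\right) - \left(9 - \left(- \frac{32}{3}\right)^{2}\right) = \left(N + Q\right) + \left(-9 + \frac{1024}{9}\right) = \left(N + Q\right) + \frac{943}{9} = \frac{943}{9} + N + Q$)
$\frac{1}{9088 + p{\left(r{\left(-15 \right)},79 \right)}} = \frac{1}{9088 + \left(\frac{943}{9} + 79 - 15 \left(1 - 15\right)\right)} = \frac{1}{9088 + \left(\frac{943}{9} + 79 - -210\right)} = \frac{1}{9088 + \left(\frac{943}{9} + 79 + 210\right)} = \frac{1}{9088 + \frac{3544}{9}} = \frac{1}{\frac{85336}{9}} = \frac{9}{85336}$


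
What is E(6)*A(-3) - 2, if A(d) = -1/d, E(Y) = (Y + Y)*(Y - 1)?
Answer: 18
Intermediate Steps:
E(Y) = 2*Y*(-1 + Y) (E(Y) = (2*Y)*(-1 + Y) = 2*Y*(-1 + Y))
E(6)*A(-3) - 2 = (2*6*(-1 + 6))*(-1/(-3)) - 2 = (2*6*5)*(-1*(-⅓)) - 2 = 60*(⅓) - 2 = 20 - 2 = 18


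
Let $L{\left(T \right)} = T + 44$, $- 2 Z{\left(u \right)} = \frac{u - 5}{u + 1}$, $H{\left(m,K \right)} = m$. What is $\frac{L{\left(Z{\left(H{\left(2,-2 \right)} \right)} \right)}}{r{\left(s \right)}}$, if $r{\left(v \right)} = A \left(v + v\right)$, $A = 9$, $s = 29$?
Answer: $\frac{89}{1044} \approx 0.085249$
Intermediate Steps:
$Z{\left(u \right)} = - \frac{-5 + u}{2 \left(1 + u\right)}$ ($Z{\left(u \right)} = - \frac{\left(u - 5\right) \frac{1}{u + 1}}{2} = - \frac{\left(-5 + u\right) \frac{1}{1 + u}}{2} = - \frac{\frac{1}{1 + u} \left(-5 + u\right)}{2} = - \frac{-5 + u}{2 \left(1 + u\right)}$)
$L{\left(T \right)} = 44 + T$
$r{\left(v \right)} = 18 v$ ($r{\left(v \right)} = 9 \left(v + v\right) = 9 \cdot 2 v = 18 v$)
$\frac{L{\left(Z{\left(H{\left(2,-2 \right)} \right)} \right)}}{r{\left(s \right)}} = \frac{44 + \frac{5 - 2}{2 \left(1 + 2\right)}}{18 \cdot 29} = \frac{44 + \frac{5 - 2}{2 \cdot 3}}{522} = \left(44 + \frac{1}{2} \cdot \frac{1}{3} \cdot 3\right) \frac{1}{522} = \left(44 + \frac{1}{2}\right) \frac{1}{522} = \frac{89}{2} \cdot \frac{1}{522} = \frac{89}{1044}$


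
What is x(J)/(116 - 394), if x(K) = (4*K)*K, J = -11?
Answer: -242/139 ≈ -1.7410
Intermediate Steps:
x(K) = 4*K²
x(J)/(116 - 394) = (4*(-11)²)/(116 - 394) = (4*121)/(-278) = 484*(-1/278) = -242/139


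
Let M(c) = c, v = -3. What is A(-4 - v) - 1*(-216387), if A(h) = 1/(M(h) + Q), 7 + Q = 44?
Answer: 7789933/36 ≈ 2.1639e+5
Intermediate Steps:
Q = 37 (Q = -7 + 44 = 37)
A(h) = 1/(37 + h) (A(h) = 1/(h + 37) = 1/(37 + h))
A(-4 - v) - 1*(-216387) = 1/(37 + (-4 - 1*(-3))) - 1*(-216387) = 1/(37 + (-4 + 3)) + 216387 = 1/(37 - 1) + 216387 = 1/36 + 216387 = 7789933/36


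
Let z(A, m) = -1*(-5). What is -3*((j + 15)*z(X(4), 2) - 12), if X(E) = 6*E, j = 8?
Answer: -309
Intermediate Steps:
z(A, m) = 5
-3*((j + 15)*z(X(4), 2) - 12) = -3*((8 + 15)*5 - 12) = -3*(23*5 - 12) = -3*(115 - 12) = -3*103 = -309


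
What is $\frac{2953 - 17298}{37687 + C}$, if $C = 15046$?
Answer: $- \frac{14345}{52733} \approx -0.27203$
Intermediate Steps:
$\frac{2953 - 17298}{37687 + C} = \frac{2953 - 17298}{37687 + 15046} = - \frac{14345}{52733}$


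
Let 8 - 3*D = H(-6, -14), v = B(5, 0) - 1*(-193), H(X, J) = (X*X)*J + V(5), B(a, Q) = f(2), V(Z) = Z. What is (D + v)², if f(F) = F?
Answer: 132496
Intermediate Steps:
B(a, Q) = 2
H(X, J) = 5 + J*X² (H(X, J) = (X*X)*J + 5 = X²*J + 5 = J*X² + 5 = 5 + J*X²)
v = 195 (v = 2 - 1*(-193) = 2 + 193 = 195)
D = 169 (D = 8/3 - (5 - 14*(-6)²)/3 = 8/3 - (5 - 14*36)/3 = 8/3 - (5 - 504)/3 = 8/3 - ⅓*(-499) = 8/3 + 499/3 = 169)
(D + v)² = (169 + 195)² = 364² = 132496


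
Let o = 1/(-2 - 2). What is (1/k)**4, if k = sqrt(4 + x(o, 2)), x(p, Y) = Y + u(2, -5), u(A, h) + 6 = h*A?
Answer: 1/100 ≈ 0.010000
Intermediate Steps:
u(A, h) = -6 + A*h (u(A, h) = -6 + h*A = -6 + A*h)
o = -1/4 (o = 1/(-4) = -1/4 ≈ -0.25000)
x(p, Y) = -16 + Y (x(p, Y) = Y + (-6 + 2*(-5)) = Y + (-6 - 10) = Y - 16 = -16 + Y)
k = I*sqrt(10) (k = sqrt(4 + (-16 + 2)) = sqrt(4 - 14) = sqrt(-10) = I*sqrt(10) ≈ 3.1623*I)
(1/k)**4 = (1/(I*sqrt(10)))**4 = (-I*sqrt(10)/10)**4 = 1/100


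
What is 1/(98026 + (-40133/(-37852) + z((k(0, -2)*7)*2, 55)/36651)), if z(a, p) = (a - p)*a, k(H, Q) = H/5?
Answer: 37852/3710520285 ≈ 1.0201e-5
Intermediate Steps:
k(H, Q) = H/5 (k(H, Q) = H*(⅕) = H/5)
z(a, p) = a*(a - p)
1/(98026 + (-40133/(-37852) + z((k(0, -2)*7)*2, 55)/36651)) = 1/(98026 + (-40133/(-37852) + (((((⅕)*0)*7)*2)*((((⅕)*0)*7)*2 - 1*55))/36651)) = 1/(98026 + (-40133*(-1/37852) + (((0*7)*2)*((0*7)*2 - 55))*(1/36651))) = 1/(98026 + (40133/37852 + ((0*2)*(0*2 - 55))*(1/36651))) = 1/(98026 + (40133/37852 + (0*(0 - 55))*(1/36651))) = 1/(98026 + (40133/37852 + (0*(-55))*(1/36651))) = 1/(98026 + (40133/37852 + 0*(1/36651))) = 1/(98026 + (40133/37852 + 0)) = 1/(98026 + 40133/37852) = 1/(3710520285/37852) = 37852/3710520285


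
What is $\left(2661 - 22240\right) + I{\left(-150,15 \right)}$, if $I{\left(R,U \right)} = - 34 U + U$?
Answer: $-20074$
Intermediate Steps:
$I{\left(R,U \right)} = - 33 U$
$\left(2661 - 22240\right) + I{\left(-150,15 \right)} = \left(2661 - 22240\right) - 495 = -19579 - 495 = -20074$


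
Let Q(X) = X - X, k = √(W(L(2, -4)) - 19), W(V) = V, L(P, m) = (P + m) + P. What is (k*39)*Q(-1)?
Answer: 0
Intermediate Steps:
L(P, m) = m + 2*P
k = I*√19 (k = √((-4 + 2*2) - 19) = √((-4 + 4) - 19) = √(0 - 19) = √(-19) = I*√19 ≈ 4.3589*I)
Q(X) = 0
(k*39)*Q(-1) = ((I*√19)*39)*0 = (39*I*√19)*0 = 0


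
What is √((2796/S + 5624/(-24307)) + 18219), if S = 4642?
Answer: 5*√2319564067996381129/56416547 ≈ 134.98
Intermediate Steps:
√((2796/S + 5624/(-24307)) + 18219) = √((2796/4642 + 5624/(-24307)) + 18219) = √((2796*(1/4642) + 5624*(-1/24307)) + 18219) = √((1398/2321 - 5624/24307) + 18219) = √(20927882/56416547 + 18219) = √(1027873997675/56416547) = 5*√2319564067996381129/56416547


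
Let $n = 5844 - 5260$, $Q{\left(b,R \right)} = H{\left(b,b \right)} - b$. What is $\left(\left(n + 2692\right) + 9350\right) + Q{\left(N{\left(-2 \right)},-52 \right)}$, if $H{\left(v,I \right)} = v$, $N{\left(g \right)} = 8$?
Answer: $12626$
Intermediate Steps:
$Q{\left(b,R \right)} = 0$ ($Q{\left(b,R \right)} = b - b = 0$)
$n = 584$ ($n = 5844 - 5260 = 584$)
$\left(\left(n + 2692\right) + 9350\right) + Q{\left(N{\left(-2 \right)},-52 \right)} = \left(\left(584 + 2692\right) + 9350\right) + 0 = \left(3276 + 9350\right) + 0 = 12626 + 0 = 12626$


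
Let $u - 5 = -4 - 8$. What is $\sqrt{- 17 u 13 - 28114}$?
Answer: $i \sqrt{26567} \approx 162.99 i$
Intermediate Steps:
$u = -7$ ($u = 5 - 12 = -7$)
$\sqrt{- 17 u 13 - 28114} = \sqrt{\left(-17\right) \left(-7\right) 13 - 28114} = \sqrt{119 \cdot 13 - 28114} = \sqrt{1547 - 28114} = \sqrt{-26567} = i \sqrt{26567}$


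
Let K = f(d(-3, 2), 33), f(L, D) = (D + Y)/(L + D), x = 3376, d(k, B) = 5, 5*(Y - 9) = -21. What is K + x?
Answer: 641629/190 ≈ 3377.0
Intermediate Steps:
Y = 24/5 (Y = 9 + (⅕)*(-21) = 9 - 21/5 = 24/5 ≈ 4.8000)
f(L, D) = (24/5 + D)/(D + L) (f(L, D) = (D + 24/5)/(L + D) = (24/5 + D)/(D + L))
K = 189/190 (K = (24/5 + 33)/(33 + 5) = (189/5)/38 = (1/38)*(189/5) = 189/190 ≈ 0.99474)
K + x = 189/190 + 3376 = 641629/190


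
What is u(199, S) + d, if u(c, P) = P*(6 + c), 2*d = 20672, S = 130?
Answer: 36986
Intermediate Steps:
d = 10336 (d = (½)*20672 = 10336)
u(199, S) + d = 130*(6 + 199) + 10336 = 130*205 + 10336 = 26650 + 10336 = 36986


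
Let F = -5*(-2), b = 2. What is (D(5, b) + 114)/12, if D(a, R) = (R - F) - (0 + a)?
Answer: 101/12 ≈ 8.4167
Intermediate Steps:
F = 10
D(a, R) = -10 + R - a (D(a, R) = (R - 1*10) - (0 + a) = (R - 10) - a = (-10 + R) - a = -10 + R - a)
(D(5, b) + 114)/12 = ((-10 + 2 - 1*5) + 114)/12 = ((-10 + 2 - 5) + 114)/12 = (-13 + 114)/12 = (1/12)*101 = 101/12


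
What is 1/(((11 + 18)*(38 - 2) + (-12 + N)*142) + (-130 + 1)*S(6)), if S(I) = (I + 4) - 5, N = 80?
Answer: 1/10055 ≈ 9.9453e-5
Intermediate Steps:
S(I) = -1 + I (S(I) = (4 + I) - 5 = -1 + I)
1/(((11 + 18)*(38 - 2) + (-12 + N)*142) + (-130 + 1)*S(6)) = 1/(((11 + 18)*(38 - 2) + (-12 + 80)*142) + (-130 + 1)*(-1 + 6)) = 1/((29*36 + 68*142) - 129*5) = 1/((1044 + 9656) - 645) = 1/(10700 - 645) = 1/10055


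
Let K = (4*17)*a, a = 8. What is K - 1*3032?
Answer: -2488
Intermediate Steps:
K = 544 (K = (4*17)*8 = 68*8 = 544)
K - 1*3032 = 544 - 1*3032 = 544 - 3032 = -2488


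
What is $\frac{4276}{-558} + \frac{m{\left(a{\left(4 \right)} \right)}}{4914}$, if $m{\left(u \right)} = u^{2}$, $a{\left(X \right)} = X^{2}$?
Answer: $- \frac{579706}{76167} \approx -7.611$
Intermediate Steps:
$\frac{4276}{-558} + \frac{m{\left(a{\left(4 \right)} \right)}}{4914} = \frac{4276}{-558} + \frac{\left(4^{2}\right)^{2}}{4914} = 4276 \left(- \frac{1}{558}\right) + 16^{2} \cdot \frac{1}{4914} = - \frac{2138}{279} + 256 \cdot \frac{1}{4914} = - \frac{2138}{279} + \frac{128}{2457} = - \frac{579706}{76167}$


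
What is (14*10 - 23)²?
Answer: 13689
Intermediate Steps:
(14*10 - 23)² = (140 - 23)² = 117² = 13689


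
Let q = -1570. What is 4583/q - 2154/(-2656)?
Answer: -2197667/1042480 ≈ -2.1081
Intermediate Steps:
4583/q - 2154/(-2656) = 4583/(-1570) - 2154/(-2656) = 4583*(-1/1570) - 2154*(-1/2656) = -4583/1570 + 1077/1328 = -2197667/1042480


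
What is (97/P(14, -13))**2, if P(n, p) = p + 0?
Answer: 9409/169 ≈ 55.675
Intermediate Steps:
P(n, p) = p
(97/P(14, -13))**2 = (97/(-13))**2 = (97*(-1/13))**2 = (-97/13)**2 = 9409/169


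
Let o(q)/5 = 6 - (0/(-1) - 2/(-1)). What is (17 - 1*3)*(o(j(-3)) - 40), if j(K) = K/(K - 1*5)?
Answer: -280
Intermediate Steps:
j(K) = K/(-5 + K) (j(K) = K/(K - 5) = K/(-5 + K))
o(q) = 20 (o(q) = 5*(6 - (0/(-1) - 2/(-1))) = 5*(6 - (0*(-1) - 2*(-1))) = 5*(6 - (0 + 2)) = 5*(6 - 1*2) = 5*(6 - 2) = 5*4 = 20)
(17 - 1*3)*(o(j(-3)) - 40) = (17 - 1*3)*(20 - 40) = (17 - 3)*(-20) = 14*(-20) = -280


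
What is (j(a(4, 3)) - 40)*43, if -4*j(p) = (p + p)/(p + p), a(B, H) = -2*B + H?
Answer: -6923/4 ≈ -1730.8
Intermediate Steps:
a(B, H) = H - 2*B
j(p) = -¼ (j(p) = -(p + p)/(4*(p + p)) = -2*p/(4*(2*p)) = -2*p*1/(2*p)/4 = -¼*1 = -¼)
(j(a(4, 3)) - 40)*43 = (-¼ - 40)*43 = -161/4*43 = -6923/4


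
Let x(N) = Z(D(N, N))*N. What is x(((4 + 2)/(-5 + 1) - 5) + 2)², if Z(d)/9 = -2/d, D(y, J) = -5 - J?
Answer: 26244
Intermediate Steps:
Z(d) = -18/d (Z(d) = 9*(-2/d) = -18/d)
x(N) = -18*N/(-5 - N) (x(N) = (-18/(-5 - N))*N = -18*N/(-5 - N))
x(((4 + 2)/(-5 + 1) - 5) + 2)² = (18*(((4 + 2)/(-5 + 1) - 5) + 2)/(5 + (((4 + 2)/(-5 + 1) - 5) + 2)))² = (18*((6/(-4) - 5) + 2)/(5 + ((6/(-4) - 5) + 2)))² = (18*((6*(-¼) - 5) + 2)/(5 + ((6*(-¼) - 5) + 2)))² = (18*((-3/2 - 5) + 2)/(5 + ((-3/2 - 5) + 2)))² = (18*(-13/2 + 2)/(5 + (-13/2 + 2)))² = (18*(-9/2)/(5 - 9/2))² = (18*(-9/2)/(½))² = (18*(-9/2)*2)² = (-162)² = 26244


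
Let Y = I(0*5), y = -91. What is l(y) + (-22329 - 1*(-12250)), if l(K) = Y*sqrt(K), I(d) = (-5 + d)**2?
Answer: -10079 + 25*I*sqrt(91) ≈ -10079.0 + 238.48*I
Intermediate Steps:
Y = 25 (Y = (-5 + 0*5)**2 = (-5 + 0)**2 = (-5)**2 = 25)
l(K) = 25*sqrt(K)
l(y) + (-22329 - 1*(-12250)) = 25*sqrt(-91) + (-22329 - 1*(-12250)) = 25*(I*sqrt(91)) + (-22329 + 12250) = 25*I*sqrt(91) - 10079 = -10079 + 25*I*sqrt(91)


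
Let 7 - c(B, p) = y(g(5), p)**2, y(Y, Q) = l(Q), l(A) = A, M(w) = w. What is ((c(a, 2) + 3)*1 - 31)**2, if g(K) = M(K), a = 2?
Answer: 625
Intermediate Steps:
g(K) = K
y(Y, Q) = Q
c(B, p) = 7 - p**2
((c(a, 2) + 3)*1 - 31)**2 = (((7 - 1*2**2) + 3)*1 - 31)**2 = (((7 - 1*4) + 3)*1 - 31)**2 = (((7 - 4) + 3)*1 - 31)**2 = ((3 + 3)*1 - 31)**2 = (6*1 - 31)**2 = (6 - 31)**2 = (-25)**2 = 625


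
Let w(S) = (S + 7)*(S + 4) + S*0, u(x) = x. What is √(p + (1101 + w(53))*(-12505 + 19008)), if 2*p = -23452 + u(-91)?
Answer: √117553166/2 ≈ 5421.1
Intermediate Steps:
w(S) = (4 + S)*(7 + S) (w(S) = (7 + S)*(4 + S) + 0 = (4 + S)*(7 + S) + 0 = (4 + S)*(7 + S))
p = -23543/2 (p = (-23452 - 91)/2 = (½)*(-23543) = -23543/2 ≈ -11772.)
√(p + (1101 + w(53))*(-12505 + 19008)) = √(-23543/2 + (1101 + (28 + 53² + 11*53))*(-12505 + 19008)) = √(-23543/2 + (1101 + (28 + 2809 + 583))*6503) = √(-23543/2 + (1101 + 3420)*6503) = √(-23543/2 + 4521*6503) = √(-23543/2 + 29400063) = √(58776583/2) = √117553166/2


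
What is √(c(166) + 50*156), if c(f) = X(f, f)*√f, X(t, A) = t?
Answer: √(7800 + 166*√166) ≈ 99.693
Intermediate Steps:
c(f) = f^(3/2) (c(f) = f*√f = f^(3/2))
√(c(166) + 50*156) = √(166^(3/2) + 50*156) = √(166*√166 + 7800) = √(7800 + 166*√166)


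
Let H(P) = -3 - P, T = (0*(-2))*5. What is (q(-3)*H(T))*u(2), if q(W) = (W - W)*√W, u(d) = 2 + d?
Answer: 0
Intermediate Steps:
T = 0 (T = 0*5 = 0)
q(W) = 0 (q(W) = 0*√W = 0)
(q(-3)*H(T))*u(2) = (0*(-3 - 1*0))*(2 + 2) = (0*(-3 + 0))*4 = (0*(-3))*4 = 0*4 = 0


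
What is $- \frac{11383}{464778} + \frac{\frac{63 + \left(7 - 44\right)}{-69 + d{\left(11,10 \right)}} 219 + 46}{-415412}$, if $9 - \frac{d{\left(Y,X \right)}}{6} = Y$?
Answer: $- \frac{28764283}{1177282674} \approx -0.024433$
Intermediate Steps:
$d{\left(Y,X \right)} = 54 - 6 Y$
$- \frac{11383}{464778} + \frac{\frac{63 + \left(7 - 44\right)}{-69 + d{\left(11,10 \right)}} 219 + 46}{-415412} = - \frac{11383}{464778} + \frac{\frac{63 + \left(7 - 44\right)}{-69 + \left(54 - 66\right)} 219 + 46}{-415412} = \left(-11383\right) \frac{1}{464778} + \left(\frac{63 - 37}{-69 + \left(54 - 66\right)} 219 + 46\right) \left(- \frac{1}{415412}\right) = - \frac{11383}{464778} + \left(\frac{26}{-69 - 12} \cdot 219 + 46\right) \left(- \frac{1}{415412}\right) = - \frac{11383}{464778} + \left(\frac{26}{-81} \cdot 219 + 46\right) \left(- \frac{1}{415412}\right) = - \frac{11383}{464778} + \left(26 \left(- \frac{1}{81}\right) 219 + 46\right) \left(- \frac{1}{415412}\right) = - \frac{11383}{464778} + \left(\left(- \frac{26}{81}\right) 219 + 46\right) \left(- \frac{1}{415412}\right) = - \frac{11383}{464778} + \left(- \frac{1898}{27} + 46\right) \left(- \frac{1}{415412}\right) = - \frac{11383}{464778} - - \frac{4}{68391} = - \frac{11383}{464778} + \frac{4}{68391} = - \frac{28764283}{1177282674}$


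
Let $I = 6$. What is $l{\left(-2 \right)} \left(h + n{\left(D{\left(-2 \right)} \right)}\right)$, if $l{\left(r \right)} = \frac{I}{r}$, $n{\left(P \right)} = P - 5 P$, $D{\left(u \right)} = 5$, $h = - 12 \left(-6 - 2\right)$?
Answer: $-228$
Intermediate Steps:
$h = 96$ ($h = \left(-12\right) \left(-8\right) = 96$)
$n{\left(P \right)} = - 4 P$
$l{\left(r \right)} = \frac{6}{r}$
$l{\left(-2 \right)} \left(h + n{\left(D{\left(-2 \right)} \right)}\right) = \frac{6}{-2} \left(96 - 20\right) = 6 \left(- \frac{1}{2}\right) \left(96 - 20\right) = \left(-3\right) 76 = -228$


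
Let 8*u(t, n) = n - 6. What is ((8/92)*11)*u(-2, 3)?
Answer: -33/92 ≈ -0.35870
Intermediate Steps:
u(t, n) = -3/4 + n/8 (u(t, n) = (n - 6)/8 = (-6 + n)/8 = -3/4 + n/8)
((8/92)*11)*u(-2, 3) = ((8/92)*11)*(-3/4 + (1/8)*3) = ((8*(1/92))*11)*(-3/4 + 3/8) = ((2/23)*11)*(-3/8) = (22/23)*(-3/8) = -33/92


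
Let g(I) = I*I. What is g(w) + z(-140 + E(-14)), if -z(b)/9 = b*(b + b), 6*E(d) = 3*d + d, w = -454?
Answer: -195292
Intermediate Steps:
E(d) = 2*d/3 (E(d) = (3*d + d)/6 = (4*d)/6 = 2*d/3)
g(I) = I²
z(b) = -18*b² (z(b) = -9*b*(b + b) = -9*b*2*b = -18*b²)
g(w) + z(-140 + E(-14)) = (-454)² - 18*(-140 + (⅔)*(-14))² = 206116 - 18*(-140 - 28/3)² = 206116 - 18*(-448/3)² = 206116 - 18*200704/9 = 206116 - 401408 = -195292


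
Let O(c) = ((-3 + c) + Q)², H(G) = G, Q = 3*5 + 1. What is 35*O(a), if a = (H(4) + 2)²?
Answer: 84035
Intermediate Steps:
Q = 16 (Q = 15 + 1 = 16)
a = 36 (a = (4 + 2)² = 6² = 36)
O(c) = (13 + c)² (O(c) = ((-3 + c) + 16)² = (13 + c)²)
35*O(a) = 35*(13 + 36)² = 35*49² = 35*2401 = 84035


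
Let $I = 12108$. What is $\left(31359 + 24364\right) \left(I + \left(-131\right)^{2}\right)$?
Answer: $1630956487$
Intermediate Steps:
$\left(31359 + 24364\right) \left(I + \left(-131\right)^{2}\right) = \left(31359 + 24364\right) \left(12108 + \left(-131\right)^{2}\right) = 55723 \left(12108 + 17161\right) = 55723 \cdot 29269 = 1630956487$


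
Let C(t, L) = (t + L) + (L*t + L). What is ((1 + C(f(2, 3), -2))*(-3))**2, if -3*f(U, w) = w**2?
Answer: 0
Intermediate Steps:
f(U, w) = -w**2/3
C(t, L) = t + 2*L + L*t (C(t, L) = (L + t) + (L + L*t) = t + 2*L + L*t)
((1 + C(f(2, 3), -2))*(-3))**2 = ((1 + (-1/3*3**2 + 2*(-2) - (-2)*3**2/3))*(-3))**2 = ((1 + (-1/3*9 - 4 - (-2)*9/3))*(-3))**2 = ((1 + (-3 - 4 - 2*(-3)))*(-3))**2 = ((1 + (-3 - 4 + 6))*(-3))**2 = ((1 - 1)*(-3))**2 = (0*(-3))**2 = 0**2 = 0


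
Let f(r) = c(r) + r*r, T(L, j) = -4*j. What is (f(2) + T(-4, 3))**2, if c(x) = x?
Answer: 36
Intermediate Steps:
f(r) = r + r**2 (f(r) = r + r*r = r + r**2)
(f(2) + T(-4, 3))**2 = (2*(1 + 2) - 4*3)**2 = (2*3 - 12)**2 = (6 - 12)**2 = (-6)**2 = 36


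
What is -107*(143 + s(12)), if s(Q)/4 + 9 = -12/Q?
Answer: -11021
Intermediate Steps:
s(Q) = -36 - 48/Q (s(Q) = -36 + 4*(-12/Q) = -36 - 48/Q)
-107*(143 + s(12)) = -107*(143 + (-36 - 48/12)) = -107*(143 + (-36 - 48*1/12)) = -107*(143 + (-36 - 4)) = -107*(143 - 40) = -107*103 = -11021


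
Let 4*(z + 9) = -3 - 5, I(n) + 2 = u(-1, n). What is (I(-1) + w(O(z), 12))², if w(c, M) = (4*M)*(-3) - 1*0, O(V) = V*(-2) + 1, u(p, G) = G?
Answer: 21609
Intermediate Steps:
I(n) = -2 + n
z = -11 (z = -9 + (-3 - 5)/4 = -9 + (¼)*(-8) = -9 - 2 = -11)
O(V) = 1 - 2*V (O(V) = -2*V + 1 = 1 - 2*V)
w(c, M) = -12*M (w(c, M) = -12*M + 0 = -12*M)
(I(-1) + w(O(z), 12))² = ((-2 - 1) - 12*12)² = (-3 - 144)² = (-147)² = 21609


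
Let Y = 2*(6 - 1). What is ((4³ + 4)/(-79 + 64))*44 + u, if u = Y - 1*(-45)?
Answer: -2167/15 ≈ -144.47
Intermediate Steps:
Y = 10 (Y = 2*5 = 10)
u = 55 (u = 10 - 1*(-45) = 10 + 45 = 55)
((4³ + 4)/(-79 + 64))*44 + u = ((4³ + 4)/(-79 + 64))*44 + 55 = ((64 + 4)/(-15))*44 + 55 = (68*(-1/15))*44 + 55 = -68/15*44 + 55 = -2992/15 + 55 = -2167/15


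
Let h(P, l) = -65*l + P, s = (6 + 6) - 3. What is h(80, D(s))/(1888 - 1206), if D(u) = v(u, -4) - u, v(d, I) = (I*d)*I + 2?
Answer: -8825/682 ≈ -12.940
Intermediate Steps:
v(d, I) = 2 + d*I² (v(d, I) = d*I² + 2 = 2 + d*I²)
s = 9 (s = 12 - 3 = 9)
D(u) = 2 + 15*u (D(u) = (2 + u*(-4)²) - u = (2 + u*16) - u = (2 + 16*u) - u = 2 + 15*u)
h(P, l) = P - 65*l
h(80, D(s))/(1888 - 1206) = (80 - 65*(2 + 15*9))/(1888 - 1206) = (80 - 65*(2 + 135))/682 = (80 - 65*137)*(1/682) = (80 - 8905)*(1/682) = -8825*1/682 = -8825/682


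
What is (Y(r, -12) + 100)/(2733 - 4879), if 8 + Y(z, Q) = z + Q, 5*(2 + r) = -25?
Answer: -73/2146 ≈ -0.034017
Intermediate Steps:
r = -7 (r = -2 + (⅕)*(-25) = -2 - 5 = -7)
Y(z, Q) = -8 + Q + z (Y(z, Q) = -8 + (z + Q) = -8 + (Q + z) = -8 + Q + z)
(Y(r, -12) + 100)/(2733 - 4879) = ((-8 - 12 - 7) + 100)/(2733 - 4879) = (-27 + 100)/(-2146) = 73*(-1/2146) = -73/2146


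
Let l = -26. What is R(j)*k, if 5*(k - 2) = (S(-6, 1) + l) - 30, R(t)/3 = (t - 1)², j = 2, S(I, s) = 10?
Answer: -108/5 ≈ -21.600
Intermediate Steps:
R(t) = 3*(-1 + t)² (R(t) = 3*(t - 1)² = 3*(-1 + t)²)
k = -36/5 (k = 2 + ((10 - 26) - 30)/5 = 2 + (-16 - 30)/5 = 2 + (⅕)*(-46) = 2 - 46/5 = -36/5 ≈ -7.2000)
R(j)*k = (3*(-1 + 2)²)*(-36/5) = (3*1²)*(-36/5) = (3*1)*(-36/5) = 3*(-36/5) = -108/5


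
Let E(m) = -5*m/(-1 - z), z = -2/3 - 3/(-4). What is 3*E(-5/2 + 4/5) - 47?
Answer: -917/13 ≈ -70.538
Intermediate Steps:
z = 1/12 (z = -2*1/3 - 3*(-1/4) = -2/3 + 3/4 = 1/12 ≈ 0.083333)
E(m) = 60*m/13 (E(m) = -5*m/(-1 - 1*1/12) = -5*m/(-1 - 1/12) = -5*(-12*m/13) = -(-60)*m/13 = 60*m/13)
3*E(-5/2 + 4/5) - 47 = 3*(60*(-5/2 + 4/5)/13) - 47 = 3*((60/13)*(-17/10)) - 47 = 3*(-102/13) - 47 = -306/13 - 47 = -917/13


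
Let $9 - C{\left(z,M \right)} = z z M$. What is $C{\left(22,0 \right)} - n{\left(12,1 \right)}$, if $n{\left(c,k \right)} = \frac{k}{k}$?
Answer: $8$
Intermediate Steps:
$n{\left(c,k \right)} = 1$
$C{\left(z,M \right)} = 9 - M z^{2}$ ($C{\left(z,M \right)} = 9 - z z M = 9 - z M z = 9 - M z^{2}$)
$C{\left(22,0 \right)} - n{\left(12,1 \right)} = \left(9 - 0 \cdot 22^{2}\right) - 1 = \left(9 - 0 \cdot 484\right) - 1 = \left(9 + 0\right) - 1 = 9 - 1 = 8$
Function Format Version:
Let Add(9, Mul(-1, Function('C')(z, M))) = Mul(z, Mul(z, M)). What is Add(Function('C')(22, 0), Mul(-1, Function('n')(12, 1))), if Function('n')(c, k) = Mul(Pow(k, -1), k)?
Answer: 8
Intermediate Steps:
Function('n')(c, k) = 1
Function('C')(z, M) = Add(9, Mul(-1, M, Pow(z, 2))) (Function('C')(z, M) = Add(9, Mul(-1, Mul(z, Mul(z, M)))) = Add(9, Mul(-1, Mul(z, Mul(M, z)))) = Add(9, Mul(-1, Mul(M, Pow(z, 2)))) = Add(9, Mul(-1, M, Pow(z, 2))))
Add(Function('C')(22, 0), Mul(-1, Function('n')(12, 1))) = Add(Add(9, Mul(-1, 0, Pow(22, 2))), Mul(-1, 1)) = Add(Add(9, Mul(-1, 0, 484)), -1) = Add(Add(9, 0), -1) = Add(9, -1) = 8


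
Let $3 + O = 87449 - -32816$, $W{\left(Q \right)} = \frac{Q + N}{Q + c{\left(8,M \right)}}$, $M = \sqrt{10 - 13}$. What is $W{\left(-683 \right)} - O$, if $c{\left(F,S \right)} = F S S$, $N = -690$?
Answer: $- \frac{85023861}{707} \approx -1.2026 \cdot 10^{5}$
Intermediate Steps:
$M = i \sqrt{3}$ ($M = \sqrt{-3} = i \sqrt{3} \approx 1.732 i$)
$c{\left(F,S \right)} = F S^{2}$
$W{\left(Q \right)} = \frac{-690 + Q}{-24 + Q}$ ($W{\left(Q \right)} = \frac{Q - 690}{Q + 8 \left(i \sqrt{3}\right)^{2}} = \frac{-690 + Q}{Q + 8 \left(-3\right)} = \frac{-690 + Q}{Q - 24} = \frac{-690 + Q}{-24 + Q}$)
$O = 120262$ ($O = -3 + \left(87449 - -32816\right) = -3 + \left(87449 + 32816\right) = -3 + 120265 = 120262$)
$W{\left(-683 \right)} - O = \frac{-690 - 683}{-24 - 683} - 120262 = \frac{1}{-707} \left(-1373\right) - 120262 = \left(- \frac{1}{707}\right) \left(-1373\right) - 120262 = \frac{1373}{707} - 120262 = - \frac{85023861}{707}$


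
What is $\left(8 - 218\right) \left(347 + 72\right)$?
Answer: $-87990$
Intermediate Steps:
$\left(8 - 218\right) \left(347 + 72\right) = \left(-210\right) 419 = -87990$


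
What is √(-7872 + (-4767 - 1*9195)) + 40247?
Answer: 40247 + 3*I*√2426 ≈ 40247.0 + 147.76*I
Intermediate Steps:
√(-7872 + (-4767 - 1*9195)) + 40247 = √(-7872 + (-4767 - 9195)) + 40247 = √(-7872 - 13962) + 40247 = √(-21834) + 40247 = 3*I*√2426 + 40247 = 40247 + 3*I*√2426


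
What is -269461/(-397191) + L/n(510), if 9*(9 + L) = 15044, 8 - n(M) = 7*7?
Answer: -1947912608/48854493 ≈ -39.872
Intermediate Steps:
n(M) = -41 (n(M) = 8 - 7*7 = 8 - 1*49 = 8 - 49 = -41)
L = 14963/9 (L = -9 + (⅑)*15044 = -9 + 15044/9 = 14963/9 ≈ 1662.6)
-269461/(-397191) + L/n(510) = -269461/(-397191) + (14963/9)/(-41) = -269461*(-1/397191) + (14963/9)*(-1/41) = 269461/397191 - 14963/369 = -1947912608/48854493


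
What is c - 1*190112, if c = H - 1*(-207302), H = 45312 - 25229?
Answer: 37273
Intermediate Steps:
H = 20083
c = 227385 (c = 20083 - 1*(-207302) = 20083 + 207302 = 227385)
c - 1*190112 = 227385 - 1*190112 = 227385 - 190112 = 37273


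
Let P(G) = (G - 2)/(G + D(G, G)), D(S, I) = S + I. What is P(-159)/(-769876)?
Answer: -161/367230852 ≈ -4.3842e-7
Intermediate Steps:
D(S, I) = I + S
P(G) = (-2 + G)/(3*G) (P(G) = (G - 2)/(G + (G + G)) = (-2 + G)/(G + 2*G) = (-2 + G)/((3*G)) = (-2 + G)*(1/(3*G)) = (-2 + G)/(3*G))
P(-159)/(-769876) = ((1/3)*(-2 - 159)/(-159))/(-769876) = ((1/3)*(-1/159)*(-161))*(-1/769876) = (161/477)*(-1/769876) = -161/367230852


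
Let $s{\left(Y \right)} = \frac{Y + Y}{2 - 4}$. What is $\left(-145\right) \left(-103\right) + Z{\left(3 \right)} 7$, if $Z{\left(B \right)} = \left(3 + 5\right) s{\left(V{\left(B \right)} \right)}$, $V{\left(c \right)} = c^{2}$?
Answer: $14431$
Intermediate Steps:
$s{\left(Y \right)} = - Y$ ($s{\left(Y \right)} = \frac{2 Y}{-2} = 2 Y \left(- \frac{1}{2}\right) = - Y$)
$Z{\left(B \right)} = - 8 B^{2}$ ($Z{\left(B \right)} = \left(3 + 5\right) \left(- B^{2}\right) = 8 \left(- B^{2}\right) = - 8 B^{2}$)
$\left(-145\right) \left(-103\right) + Z{\left(3 \right)} 7 = \left(-145\right) \left(-103\right) + - 8 \cdot 3^{2} \cdot 7 = 14935 + \left(-8\right) 9 \cdot 7 = 14935 - 504 = 14431$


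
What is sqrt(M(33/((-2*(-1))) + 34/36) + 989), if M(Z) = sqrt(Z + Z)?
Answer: sqrt(8901 + 3*sqrt(314))/3 ≈ 31.542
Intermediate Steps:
M(Z) = sqrt(2)*sqrt(Z) (M(Z) = sqrt(2*Z) = sqrt(2)*sqrt(Z))
sqrt(M(33/((-2*(-1))) + 34/36) + 989) = sqrt(sqrt(2)*sqrt(33/((-2*(-1))) + 34/36) + 989) = sqrt(sqrt(2)*sqrt(33/2 + 34*(1/36)) + 989) = sqrt(sqrt(2)*sqrt(33*(1/2) + 17/18) + 989) = sqrt(sqrt(2)*sqrt(33/2 + 17/18) + 989) = sqrt(sqrt(2)*sqrt(157/9) + 989) = sqrt(sqrt(2)*(sqrt(157)/3) + 989) = sqrt(sqrt(314)/3 + 989) = sqrt(989 + sqrt(314)/3)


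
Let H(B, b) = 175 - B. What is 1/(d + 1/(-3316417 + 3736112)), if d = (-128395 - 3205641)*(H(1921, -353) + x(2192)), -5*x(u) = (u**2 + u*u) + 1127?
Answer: 419695/2692095191780641341 ≈ 1.5590e-13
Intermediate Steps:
x(u) = -1127/5 - 2*u**2/5 (x(u) = -((u**2 + u*u) + 1127)/5 = -((u**2 + u**2) + 1127)/5 = -(2*u**2 + 1127)/5 = -(1127 + 2*u**2)/5 = -1127/5 - 2*u**2/5)
d = 6414408539012 (d = (-128395 - 3205641)*((175 - 1*1921) + (-1127/5 - 2/5*2192**2)) = -3334036*((175 - 1921) + (-1127/5 - 2/5*4804864)) = -3334036*(-1746 + (-1127/5 - 9609728/5)) = -3334036*(-1746 - 1922171) = -3334036*(-1923917) = 6414408539012)
1/(d + 1/(-3316417 + 3736112)) = 1/(6414408539012 + 1/(-3316417 + 3736112)) = 1/(6414408539012 + 1/419695) = 1/(2692095191780641341/419695) = 419695/2692095191780641341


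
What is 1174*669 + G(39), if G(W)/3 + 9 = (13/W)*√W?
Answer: 785379 + √39 ≈ 7.8539e+5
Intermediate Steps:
G(W) = -27 + 39/√W (G(W) = -27 + 3*((13/W)*√W) = -27 + 3*(13/√W) = -27 + 39/√W)
1174*669 + G(39) = 1174*669 + (-27 + 39/√39) = 785406 + (-27 + 39*(√39/39)) = 785406 + (-27 + √39) = 785379 + √39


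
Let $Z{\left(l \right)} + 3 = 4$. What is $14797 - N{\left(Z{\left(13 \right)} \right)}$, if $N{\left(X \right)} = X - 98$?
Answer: $14894$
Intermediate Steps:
$Z{\left(l \right)} = 1$ ($Z{\left(l \right)} = -3 + 4 = 1$)
$N{\left(X \right)} = -98 + X$
$14797 - N{\left(Z{\left(13 \right)} \right)} = 14797 - \left(-98 + 1\right) = 14797 - -97 = 14797 + 97 = 14894$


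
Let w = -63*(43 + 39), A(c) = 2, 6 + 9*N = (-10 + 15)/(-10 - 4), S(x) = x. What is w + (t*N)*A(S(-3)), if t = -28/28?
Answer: -325369/63 ≈ -5164.6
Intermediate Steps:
N = -89/126 (N = -⅔ + ((-10 + 15)/(-10 - 4))/9 = -⅔ + (5/(-14))/9 = -⅔ + (5*(-1/14))/9 = -⅔ + (⅑)*(-5/14) = -⅔ - 5/126 = -89/126 ≈ -0.70635)
t = -1 (t = -28*1/28 = -1)
w = -5166 (w = -63*82 = -5166)
w + (t*N)*A(S(-3)) = -5166 - 1*(-89/126)*2 = -5166 + (89/126)*2 = -5166 + 89/63 = -325369/63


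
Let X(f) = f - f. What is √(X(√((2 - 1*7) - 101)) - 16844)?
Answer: 2*I*√4211 ≈ 129.78*I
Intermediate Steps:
X(f) = 0
√(X(√((2 - 1*7) - 101)) - 16844) = √(0 - 16844) = √(-16844) = 2*I*√4211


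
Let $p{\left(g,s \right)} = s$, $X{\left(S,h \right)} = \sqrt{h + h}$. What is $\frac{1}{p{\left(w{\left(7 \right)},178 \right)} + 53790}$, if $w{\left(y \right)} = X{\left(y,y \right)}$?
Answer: $\frac{1}{53968} \approx 1.853 \cdot 10^{-5}$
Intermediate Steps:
$X{\left(S,h \right)} = \sqrt{2} \sqrt{h}$ ($X{\left(S,h \right)} = \sqrt{2 h} = \sqrt{2} \sqrt{h}$)
$w{\left(y \right)} = \sqrt{2} \sqrt{y}$
$\frac{1}{p{\left(w{\left(7 \right)},178 \right)} + 53790} = \frac{1}{178 + 53790} = \frac{1}{53968}$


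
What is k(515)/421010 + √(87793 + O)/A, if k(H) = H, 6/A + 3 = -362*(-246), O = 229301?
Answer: 103/84202 + 29683*√317094/2 ≈ 8.3574e+6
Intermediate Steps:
A = 2/29683 (A = 6/(-3 - 362*(-246)) = 6/(-3 + 89052) = 6/89049 = 6*(1/89049) = 2/29683 ≈ 6.7379e-5)
k(515)/421010 + √(87793 + O)/A = 515/421010 + √(87793 + 229301)/(2/29683) = 515*(1/421010) + √317094*(29683/2) = 103/84202 + 29683*√317094/2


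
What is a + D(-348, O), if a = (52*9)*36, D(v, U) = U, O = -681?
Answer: 16167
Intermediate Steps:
a = 16848 (a = 468*36 = 16848)
a + D(-348, O) = 16848 - 681 = 16167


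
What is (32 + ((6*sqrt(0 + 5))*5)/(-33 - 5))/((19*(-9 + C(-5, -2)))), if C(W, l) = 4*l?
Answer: -32/323 + 15*sqrt(5)/6137 ≈ -0.093606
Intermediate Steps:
(32 + ((6*sqrt(0 + 5))*5)/(-33 - 5))/((19*(-9 + C(-5, -2)))) = (32 + ((6*sqrt(0 + 5))*5)/(-33 - 5))/((19*(-9 + 4*(-2)))) = (32 + ((6*sqrt(5))*5)/(-38))/((19*(-9 - 8))) = (32 - 15*sqrt(5)/19)/((19*(-17))) = (32 - 15*sqrt(5)/19)/(-323) = (32 - 15*sqrt(5)/19)*(-1/323) = -32/323 + 15*sqrt(5)/6137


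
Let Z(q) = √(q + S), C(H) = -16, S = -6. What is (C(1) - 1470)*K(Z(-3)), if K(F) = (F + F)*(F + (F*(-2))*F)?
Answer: 26748 - 160488*I ≈ 26748.0 - 1.6049e+5*I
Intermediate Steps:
Z(q) = √(-6 + q) (Z(q) = √(q - 6) = √(-6 + q))
K(F) = 2*F*(F - 2*F²) (K(F) = (2*F)*(F + (-2*F)*F) = (2*F)*(F - 2*F²) = 2*F*(F - 2*F²))
(C(1) - 1470)*K(Z(-3)) = (-16 - 1470)*((√(-6 - 3))²*(2 - 4*√(-6 - 3))) = -1486*(√(-9))²*(2 - 12*I) = -1486*(3*I)²*(2 - 12*I) = -(-13374)*(2 - 12*I) = -1486*(-18 + 108*I) = 26748 - 160488*I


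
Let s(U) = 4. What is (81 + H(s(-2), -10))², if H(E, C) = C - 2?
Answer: 4761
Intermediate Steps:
H(E, C) = -2 + C
(81 + H(s(-2), -10))² = (81 + (-2 - 10))² = (81 - 12)² = 69² = 4761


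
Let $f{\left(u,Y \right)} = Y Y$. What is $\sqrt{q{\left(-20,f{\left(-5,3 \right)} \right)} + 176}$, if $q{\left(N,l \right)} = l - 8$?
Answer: $\sqrt{177} \approx 13.304$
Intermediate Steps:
$f{\left(u,Y \right)} = Y^{2}$
$q{\left(N,l \right)} = -8 + l$
$\sqrt{q{\left(-20,f{\left(-5,3 \right)} \right)} + 176} = \sqrt{\left(-8 + 3^{2}\right) + 176} = \sqrt{\left(-8 + 9\right) + 176} = \sqrt{1 + 176} = \sqrt{177}$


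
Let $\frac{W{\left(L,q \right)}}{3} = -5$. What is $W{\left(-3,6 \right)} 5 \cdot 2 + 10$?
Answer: $-140$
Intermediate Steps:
$W{\left(L,q \right)} = -15$ ($W{\left(L,q \right)} = 3 \left(-5\right) = -15$)
$W{\left(-3,6 \right)} 5 \cdot 2 + 10 = - 15 \cdot 5 \cdot 2 + 10 = \left(-15\right) 10 + 10 = -150 + 10 = -140$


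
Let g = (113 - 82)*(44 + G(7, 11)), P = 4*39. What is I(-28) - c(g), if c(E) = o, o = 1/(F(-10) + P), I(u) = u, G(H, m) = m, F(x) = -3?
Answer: -4285/153 ≈ -28.007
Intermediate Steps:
P = 156
g = 1705 (g = (113 - 82)*(44 + 11) = 31*55 = 1705)
o = 1/153 (o = 1/(-3 + 156) = 1/153 ≈ 0.0065359)
c(E) = 1/153
I(-28) - c(g) = -28 - 1*1/153 = -28 - 1/153 = -4285/153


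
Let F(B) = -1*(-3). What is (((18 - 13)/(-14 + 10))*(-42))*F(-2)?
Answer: 315/2 ≈ 157.50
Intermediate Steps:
F(B) = 3
(((18 - 13)/(-14 + 10))*(-42))*F(-2) = (((18 - 13)/(-14 + 10))*(-42))*3 = ((5/(-4))*(-42))*3 = ((5*(-1/4))*(-42))*3 = -5/4*(-42)*3 = (105/2)*3 = 315/2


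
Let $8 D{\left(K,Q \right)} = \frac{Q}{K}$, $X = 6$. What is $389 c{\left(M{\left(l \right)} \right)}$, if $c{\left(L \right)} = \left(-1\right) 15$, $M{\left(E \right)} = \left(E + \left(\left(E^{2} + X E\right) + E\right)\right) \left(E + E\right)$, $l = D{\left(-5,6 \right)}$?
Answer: $-5835$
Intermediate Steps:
$D{\left(K,Q \right)} = \frac{Q}{8 K}$ ($D{\left(K,Q \right)} = \frac{Q \frac{1}{K}}{8} = \frac{Q}{8 K}$)
$l = - \frac{3}{20}$ ($l = \frac{1}{8} \cdot 6 \frac{1}{-5} = \frac{1}{8} \cdot 6 \left(- \frac{1}{5}\right) = - \frac{3}{20} \approx -0.15$)
$M{\left(E \right)} = 2 E \left(E^{2} + 8 E\right)$ ($M{\left(E \right)} = \left(E + \left(\left(E^{2} + 6 E\right) + E\right)\right) \left(E + E\right) = \left(E + \left(E^{2} + 7 E\right)\right) 2 E = \left(E^{2} + 8 E\right) 2 E = 2 E \left(E^{2} + 8 E\right)$)
$c{\left(L \right)} = -15$
$389 c{\left(M{\left(l \right)} \right)} = 389 \left(-15\right) = -5835$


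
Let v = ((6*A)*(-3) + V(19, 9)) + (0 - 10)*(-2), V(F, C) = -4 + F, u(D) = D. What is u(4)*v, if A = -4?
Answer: 428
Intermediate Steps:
v = 107 (v = ((6*(-4))*(-3) + (-4 + 19)) + (0 - 10)*(-2) = (-24*(-3) + 15) - 10*(-2) = (72 + 15) + 20 = 87 + 20 = 107)
u(4)*v = 4*107 = 428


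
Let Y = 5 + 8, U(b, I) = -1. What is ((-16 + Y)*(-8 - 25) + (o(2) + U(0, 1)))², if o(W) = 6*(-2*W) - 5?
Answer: 4761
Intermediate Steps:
o(W) = -5 - 12*W (o(W) = -12*W - 5 = -5 - 12*W)
Y = 13
((-16 + Y)*(-8 - 25) + (o(2) + U(0, 1)))² = ((-16 + 13)*(-8 - 25) + ((-5 - 12*2) - 1))² = (-3*(-33) + ((-5 - 24) - 1))² = (99 + (-29 - 1))² = (99 - 30)² = 69² = 4761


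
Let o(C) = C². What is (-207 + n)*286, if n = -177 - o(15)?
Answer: -174174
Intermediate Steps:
n = -402 (n = -177 - 1*15² = -177 - 1*225 = -177 - 225 = -402)
(-207 + n)*286 = (-207 - 402)*286 = -609*286 = -174174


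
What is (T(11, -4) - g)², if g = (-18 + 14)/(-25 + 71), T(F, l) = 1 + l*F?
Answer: 974169/529 ≈ 1841.5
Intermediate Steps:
T(F, l) = 1 + F*l
g = -2/23 (g = -4/46 = -4*1/46 = -2/23 ≈ -0.086957)
(T(11, -4) - g)² = ((1 + 11*(-4)) - 1*(-2/23))² = ((1 - 44) + 2/23)² = (-43 + 2/23)² = (-987/23)² = 974169/529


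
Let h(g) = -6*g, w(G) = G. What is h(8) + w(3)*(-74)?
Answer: -270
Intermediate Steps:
h(8) + w(3)*(-74) = -6*8 + 3*(-74) = -48 - 222 = -270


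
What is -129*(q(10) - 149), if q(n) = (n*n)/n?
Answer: 17931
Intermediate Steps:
q(n) = n (q(n) = n²/n = n)
-129*(q(10) - 149) = -129*(10 - 149) = -129*(-139) = 17931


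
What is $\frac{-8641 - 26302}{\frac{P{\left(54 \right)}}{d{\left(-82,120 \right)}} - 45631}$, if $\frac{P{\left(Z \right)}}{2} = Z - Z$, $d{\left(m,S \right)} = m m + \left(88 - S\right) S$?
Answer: $\frac{34943}{45631} \approx 0.76577$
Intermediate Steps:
$d{\left(m,S \right)} = m^{2} + S \left(88 - S\right)$
$P{\left(Z \right)} = 0$ ($P{\left(Z \right)} = 2 \left(Z - Z\right) = 2 \cdot 0 = 0$)
$\frac{-8641 - 26302}{\frac{P{\left(54 \right)}}{d{\left(-82,120 \right)}} - 45631} = \frac{-8641 - 26302}{\frac{0}{\left(-82\right)^{2} - 120^{2} + 88 \cdot 120} - 45631} = - \frac{34943}{\frac{0}{6724 - 14400 + 10560} - 45631} = - \frac{34943}{\frac{0}{2884} - 45631} = - \frac{34943}{0 \cdot \frac{1}{2884} - 45631} = - \frac{34943}{0 - 45631} = - \frac{34943}{-45631} = \left(-34943\right) \left(- \frac{1}{45631}\right) = \frac{34943}{45631}$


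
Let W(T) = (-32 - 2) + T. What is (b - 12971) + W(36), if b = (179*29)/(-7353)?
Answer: -95366248/7353 ≈ -12970.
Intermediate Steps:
W(T) = -34 + T
b = -5191/7353 (b = 5191*(-1/7353) = -5191/7353 ≈ -0.70597)
(b - 12971) + W(36) = (-5191/7353 - 12971) + (-34 + 36) = -95380954/7353 + 2 = -95366248/7353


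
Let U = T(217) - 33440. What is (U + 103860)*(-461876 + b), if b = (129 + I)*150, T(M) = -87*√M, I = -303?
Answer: -34363269920 + 42453912*√217 ≈ -3.3738e+10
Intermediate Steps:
b = -26100 (b = (129 - 303)*150 = -174*150 = -26100)
U = -33440 - 87*√217 (U = -87*√217 - 33440 = -33440 - 87*√217 ≈ -34722.)
(U + 103860)*(-461876 + b) = ((-33440 - 87*√217) + 103860)*(-461876 - 26100) = (70420 - 87*√217)*(-487976) = -34363269920 + 42453912*√217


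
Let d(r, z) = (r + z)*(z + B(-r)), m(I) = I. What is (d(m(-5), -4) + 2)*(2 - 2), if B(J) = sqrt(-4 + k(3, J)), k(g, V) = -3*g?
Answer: 0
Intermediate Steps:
B(J) = I*sqrt(13) (B(J) = sqrt(-4 - 3*3) = sqrt(-4 - 9) = sqrt(-13) = I*sqrt(13))
d(r, z) = (r + z)*(z + I*sqrt(13))
(d(m(-5), -4) + 2)*(2 - 2) = (((-4)**2 - 5*(-4) + I*(-5)*sqrt(13) + I*(-4)*sqrt(13)) + 2)*(2 - 2) = ((16 + 20 - 5*I*sqrt(13) - 4*I*sqrt(13)) + 2)*0 = ((36 - 9*I*sqrt(13)) + 2)*0 = (38 - 9*I*sqrt(13))*0 = 0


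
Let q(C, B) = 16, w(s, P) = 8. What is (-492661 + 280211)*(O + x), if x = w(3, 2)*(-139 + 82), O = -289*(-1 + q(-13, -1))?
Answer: 1017847950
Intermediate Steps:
O = -4335 (O = -289*(-1 + 16) = -289*15 = -4335)
x = -456 (x = 8*(-139 + 82) = 8*(-57) = -456)
(-492661 + 280211)*(O + x) = (-492661 + 280211)*(-4335 - 456) = -212450*(-4791) = 1017847950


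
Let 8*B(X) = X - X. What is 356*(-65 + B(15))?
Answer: -23140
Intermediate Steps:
B(X) = 0 (B(X) = (X - X)/8 = (⅛)*0 = 0)
356*(-65 + B(15)) = 356*(-65 + 0) = 356*(-65) = -23140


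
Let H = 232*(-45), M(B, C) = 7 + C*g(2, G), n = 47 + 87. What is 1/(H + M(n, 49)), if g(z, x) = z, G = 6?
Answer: -1/10335 ≈ -9.6759e-5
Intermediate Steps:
n = 134
M(B, C) = 7 + 2*C (M(B, C) = 7 + C*2 = 7 + 2*C)
H = -10440
1/(H + M(n, 49)) = 1/(-10440 + (7 + 2*49)) = 1/(-10440 + (7 + 98)) = 1/(-10440 + 105) = 1/(-10335) = -1/10335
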